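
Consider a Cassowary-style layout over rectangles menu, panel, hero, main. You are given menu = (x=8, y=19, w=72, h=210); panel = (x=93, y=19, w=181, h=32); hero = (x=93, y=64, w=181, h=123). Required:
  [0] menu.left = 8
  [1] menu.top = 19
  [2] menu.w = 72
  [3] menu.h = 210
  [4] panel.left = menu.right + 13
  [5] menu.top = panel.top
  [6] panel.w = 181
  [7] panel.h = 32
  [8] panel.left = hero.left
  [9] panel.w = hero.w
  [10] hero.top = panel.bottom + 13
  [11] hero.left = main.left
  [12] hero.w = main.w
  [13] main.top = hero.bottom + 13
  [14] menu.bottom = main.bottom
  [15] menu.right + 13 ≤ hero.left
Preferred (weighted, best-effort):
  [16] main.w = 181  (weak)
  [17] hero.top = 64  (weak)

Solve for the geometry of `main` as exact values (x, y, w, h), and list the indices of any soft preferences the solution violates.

main = (x=93, y=200, w=181, h=29)
violated soft preferences: none

1. main.x = 93  [hero.left = main.left]
2. main.w = 181  [hero.w = main.w]
3. main.y = 200  [main.top = hero.bottom + 13]
4. main.h = 29  [menu.bottom = main.bottom]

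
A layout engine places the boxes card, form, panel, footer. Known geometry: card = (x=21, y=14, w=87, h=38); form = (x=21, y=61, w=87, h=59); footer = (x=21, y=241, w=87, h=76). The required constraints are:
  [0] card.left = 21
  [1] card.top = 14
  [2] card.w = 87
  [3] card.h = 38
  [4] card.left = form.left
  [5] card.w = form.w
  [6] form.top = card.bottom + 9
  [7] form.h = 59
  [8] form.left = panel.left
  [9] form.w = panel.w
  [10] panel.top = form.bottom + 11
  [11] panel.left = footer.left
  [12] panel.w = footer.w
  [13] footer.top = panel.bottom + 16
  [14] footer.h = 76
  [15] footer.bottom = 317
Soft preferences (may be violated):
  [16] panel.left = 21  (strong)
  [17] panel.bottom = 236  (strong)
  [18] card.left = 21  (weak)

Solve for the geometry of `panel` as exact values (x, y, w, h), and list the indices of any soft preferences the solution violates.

panel = (x=21, y=131, w=87, h=94)
violated soft preferences: 17

1. panel.x = 21  [form.left = panel.left]
2. panel.w = 87  [form.w = panel.w]
3. panel.y = 131  [panel.top = form.bottom + 11]
4. panel.h = 94  [footer.top = panel.bottom + 16]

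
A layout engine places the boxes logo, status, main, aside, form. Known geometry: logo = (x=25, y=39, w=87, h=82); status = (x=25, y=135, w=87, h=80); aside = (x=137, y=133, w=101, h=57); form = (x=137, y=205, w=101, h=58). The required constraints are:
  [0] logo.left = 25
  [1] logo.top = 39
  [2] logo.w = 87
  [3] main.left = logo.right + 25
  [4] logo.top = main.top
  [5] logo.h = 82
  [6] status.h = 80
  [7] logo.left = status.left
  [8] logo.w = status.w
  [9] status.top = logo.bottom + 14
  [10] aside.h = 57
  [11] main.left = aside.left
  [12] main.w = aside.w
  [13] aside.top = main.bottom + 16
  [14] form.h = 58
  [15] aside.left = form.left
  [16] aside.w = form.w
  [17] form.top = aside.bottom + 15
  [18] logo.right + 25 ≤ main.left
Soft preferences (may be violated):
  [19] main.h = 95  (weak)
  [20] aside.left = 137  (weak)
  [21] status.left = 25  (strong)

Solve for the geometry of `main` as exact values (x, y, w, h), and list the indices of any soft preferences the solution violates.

main = (x=137, y=39, w=101, h=78)
violated soft preferences: 19

1. main.x = 137  [main.left = logo.right + 25]
2. main.y = 39  [logo.top = main.top]
3. main.w = 101  [main.w = aside.w]
4. main.h = 78  [aside.top = main.bottom + 16]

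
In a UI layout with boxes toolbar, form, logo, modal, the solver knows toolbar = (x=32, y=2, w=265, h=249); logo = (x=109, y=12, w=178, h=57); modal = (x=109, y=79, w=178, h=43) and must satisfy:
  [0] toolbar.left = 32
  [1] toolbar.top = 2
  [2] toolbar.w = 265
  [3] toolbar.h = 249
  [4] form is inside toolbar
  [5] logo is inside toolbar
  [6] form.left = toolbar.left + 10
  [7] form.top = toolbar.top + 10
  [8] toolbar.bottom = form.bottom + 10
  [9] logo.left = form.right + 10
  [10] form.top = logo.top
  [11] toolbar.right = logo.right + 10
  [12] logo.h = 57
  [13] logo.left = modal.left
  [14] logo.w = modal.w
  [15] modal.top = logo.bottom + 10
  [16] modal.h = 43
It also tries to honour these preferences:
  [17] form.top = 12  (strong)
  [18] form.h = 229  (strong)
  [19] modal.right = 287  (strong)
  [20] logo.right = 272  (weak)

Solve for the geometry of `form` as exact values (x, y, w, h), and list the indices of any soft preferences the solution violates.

1. form.x = 42  [form.left = toolbar.left + 10]
2. form.y = 12  [form.top = toolbar.top + 10]
3. form.h = 229  [toolbar.bottom = form.bottom + 10]
4. form.w = 57  [logo.left = form.right + 10]

form = (x=42, y=12, w=57, h=229)
violated soft preferences: 20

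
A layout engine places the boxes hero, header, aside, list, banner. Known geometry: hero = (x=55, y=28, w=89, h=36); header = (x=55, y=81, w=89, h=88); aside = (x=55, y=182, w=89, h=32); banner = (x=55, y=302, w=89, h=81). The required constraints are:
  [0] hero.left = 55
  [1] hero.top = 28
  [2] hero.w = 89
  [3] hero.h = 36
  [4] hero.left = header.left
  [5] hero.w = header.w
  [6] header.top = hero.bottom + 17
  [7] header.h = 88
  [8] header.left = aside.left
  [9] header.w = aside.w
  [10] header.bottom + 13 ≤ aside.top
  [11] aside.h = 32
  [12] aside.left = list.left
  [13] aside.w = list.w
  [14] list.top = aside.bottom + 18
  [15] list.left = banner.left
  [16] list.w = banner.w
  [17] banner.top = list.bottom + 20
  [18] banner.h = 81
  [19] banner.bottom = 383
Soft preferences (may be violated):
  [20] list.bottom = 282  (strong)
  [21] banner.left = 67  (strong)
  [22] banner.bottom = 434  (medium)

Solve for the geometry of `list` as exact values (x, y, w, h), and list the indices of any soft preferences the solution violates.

1. list.x = 55  [aside.left = list.left]
2. list.w = 89  [aside.w = list.w]
3. list.y = 232  [list.top = aside.bottom + 18]
4. list.h = 50  [banner.top = list.bottom + 20]

list = (x=55, y=232, w=89, h=50)
violated soft preferences: 21, 22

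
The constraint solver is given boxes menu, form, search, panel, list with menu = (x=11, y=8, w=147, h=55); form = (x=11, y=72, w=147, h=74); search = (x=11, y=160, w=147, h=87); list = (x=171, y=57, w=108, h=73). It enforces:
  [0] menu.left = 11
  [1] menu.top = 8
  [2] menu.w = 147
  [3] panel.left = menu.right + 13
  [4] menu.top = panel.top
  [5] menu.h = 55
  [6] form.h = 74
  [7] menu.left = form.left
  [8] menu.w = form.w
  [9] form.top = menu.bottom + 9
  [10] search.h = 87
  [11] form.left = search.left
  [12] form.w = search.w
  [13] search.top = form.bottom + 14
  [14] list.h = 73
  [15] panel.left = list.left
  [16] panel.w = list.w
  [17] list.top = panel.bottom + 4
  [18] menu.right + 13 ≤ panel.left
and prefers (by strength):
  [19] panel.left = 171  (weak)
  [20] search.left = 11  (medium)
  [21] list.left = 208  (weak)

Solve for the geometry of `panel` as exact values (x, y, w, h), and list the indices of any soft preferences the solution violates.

1. panel.x = 171  [panel.left = menu.right + 13]
2. panel.y = 8  [menu.top = panel.top]
3. panel.w = 108  [panel.w = list.w]
4. panel.h = 45  [list.top = panel.bottom + 4]

panel = (x=171, y=8, w=108, h=45)
violated soft preferences: 21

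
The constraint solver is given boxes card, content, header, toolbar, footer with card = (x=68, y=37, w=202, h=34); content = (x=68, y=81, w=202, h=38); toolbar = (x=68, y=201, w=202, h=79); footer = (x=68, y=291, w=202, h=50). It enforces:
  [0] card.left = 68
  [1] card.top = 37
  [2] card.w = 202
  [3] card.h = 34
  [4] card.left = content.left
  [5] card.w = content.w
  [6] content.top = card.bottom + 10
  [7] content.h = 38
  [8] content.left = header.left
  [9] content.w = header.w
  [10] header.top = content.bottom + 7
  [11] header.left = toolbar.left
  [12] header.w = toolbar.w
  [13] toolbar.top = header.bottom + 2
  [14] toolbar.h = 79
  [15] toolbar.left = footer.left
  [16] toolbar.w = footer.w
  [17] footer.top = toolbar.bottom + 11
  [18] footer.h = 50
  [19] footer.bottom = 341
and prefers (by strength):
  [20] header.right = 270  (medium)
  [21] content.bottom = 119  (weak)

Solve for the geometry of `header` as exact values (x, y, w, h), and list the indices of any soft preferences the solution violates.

1. header.x = 68  [content.left = header.left]
2. header.w = 202  [content.w = header.w]
3. header.y = 126  [header.top = content.bottom + 7]
4. header.h = 73  [toolbar.top = header.bottom + 2]

header = (x=68, y=126, w=202, h=73)
violated soft preferences: none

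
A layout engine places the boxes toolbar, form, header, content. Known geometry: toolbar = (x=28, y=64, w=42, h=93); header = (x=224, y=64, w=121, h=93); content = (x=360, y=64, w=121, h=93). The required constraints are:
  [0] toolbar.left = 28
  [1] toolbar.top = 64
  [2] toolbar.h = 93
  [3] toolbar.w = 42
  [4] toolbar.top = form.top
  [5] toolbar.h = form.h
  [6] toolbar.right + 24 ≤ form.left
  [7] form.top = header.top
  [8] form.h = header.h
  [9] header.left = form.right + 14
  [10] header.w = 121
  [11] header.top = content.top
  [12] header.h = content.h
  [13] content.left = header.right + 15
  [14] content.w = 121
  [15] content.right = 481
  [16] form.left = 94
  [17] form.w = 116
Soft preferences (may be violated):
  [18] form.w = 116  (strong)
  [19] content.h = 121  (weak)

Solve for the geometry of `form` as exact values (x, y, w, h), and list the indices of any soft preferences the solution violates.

form = (x=94, y=64, w=116, h=93)
violated soft preferences: 19

1. form.y = 64  [toolbar.top = form.top]
2. form.h = 93  [toolbar.h = form.h]
3. form.x = 94  [form.left = 94]
4. form.w = 116  [form.w = 116]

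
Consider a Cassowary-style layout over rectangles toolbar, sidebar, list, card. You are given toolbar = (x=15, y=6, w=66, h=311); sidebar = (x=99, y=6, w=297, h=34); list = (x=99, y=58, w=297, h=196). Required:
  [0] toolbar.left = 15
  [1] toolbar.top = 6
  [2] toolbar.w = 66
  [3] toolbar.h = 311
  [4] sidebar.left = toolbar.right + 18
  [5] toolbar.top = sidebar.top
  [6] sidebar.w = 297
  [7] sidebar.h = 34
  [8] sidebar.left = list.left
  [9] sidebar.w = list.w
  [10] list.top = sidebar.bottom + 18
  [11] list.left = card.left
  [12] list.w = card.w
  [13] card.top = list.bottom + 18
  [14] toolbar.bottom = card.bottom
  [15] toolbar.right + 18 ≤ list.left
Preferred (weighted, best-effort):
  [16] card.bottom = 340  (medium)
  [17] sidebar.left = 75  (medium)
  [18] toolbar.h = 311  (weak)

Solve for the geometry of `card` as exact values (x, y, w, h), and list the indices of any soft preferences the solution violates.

card = (x=99, y=272, w=297, h=45)
violated soft preferences: 16, 17

1. card.x = 99  [list.left = card.left]
2. card.w = 297  [list.w = card.w]
3. card.y = 272  [card.top = list.bottom + 18]
4. card.h = 45  [toolbar.bottom = card.bottom]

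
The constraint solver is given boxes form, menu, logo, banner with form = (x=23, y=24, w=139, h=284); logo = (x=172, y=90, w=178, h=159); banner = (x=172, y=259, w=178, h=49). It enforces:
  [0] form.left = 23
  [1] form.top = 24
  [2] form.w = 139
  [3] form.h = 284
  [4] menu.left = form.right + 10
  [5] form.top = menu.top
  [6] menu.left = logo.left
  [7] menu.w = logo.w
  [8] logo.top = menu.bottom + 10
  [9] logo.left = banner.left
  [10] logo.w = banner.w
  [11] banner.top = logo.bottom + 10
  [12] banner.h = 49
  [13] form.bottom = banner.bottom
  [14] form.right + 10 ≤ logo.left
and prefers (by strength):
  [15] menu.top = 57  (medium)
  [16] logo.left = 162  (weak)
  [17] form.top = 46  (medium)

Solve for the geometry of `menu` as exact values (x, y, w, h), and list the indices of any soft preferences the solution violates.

1. menu.x = 172  [menu.left = form.right + 10]
2. menu.y = 24  [form.top = menu.top]
3. menu.w = 178  [menu.w = logo.w]
4. menu.h = 56  [logo.top = menu.bottom + 10]

menu = (x=172, y=24, w=178, h=56)
violated soft preferences: 15, 16, 17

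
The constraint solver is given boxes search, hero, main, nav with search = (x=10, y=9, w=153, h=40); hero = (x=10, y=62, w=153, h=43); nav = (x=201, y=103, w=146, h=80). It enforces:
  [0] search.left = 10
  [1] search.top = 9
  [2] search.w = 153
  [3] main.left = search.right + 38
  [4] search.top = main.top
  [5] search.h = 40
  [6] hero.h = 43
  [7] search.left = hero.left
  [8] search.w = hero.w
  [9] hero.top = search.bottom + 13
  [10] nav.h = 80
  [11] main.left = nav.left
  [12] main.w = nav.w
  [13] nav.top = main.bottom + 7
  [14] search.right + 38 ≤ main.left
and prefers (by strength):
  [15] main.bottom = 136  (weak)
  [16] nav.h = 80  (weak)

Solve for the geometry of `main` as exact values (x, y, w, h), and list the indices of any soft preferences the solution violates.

1. main.x = 201  [main.left = search.right + 38]
2. main.y = 9  [search.top = main.top]
3. main.w = 146  [main.w = nav.w]
4. main.h = 87  [nav.top = main.bottom + 7]

main = (x=201, y=9, w=146, h=87)
violated soft preferences: 15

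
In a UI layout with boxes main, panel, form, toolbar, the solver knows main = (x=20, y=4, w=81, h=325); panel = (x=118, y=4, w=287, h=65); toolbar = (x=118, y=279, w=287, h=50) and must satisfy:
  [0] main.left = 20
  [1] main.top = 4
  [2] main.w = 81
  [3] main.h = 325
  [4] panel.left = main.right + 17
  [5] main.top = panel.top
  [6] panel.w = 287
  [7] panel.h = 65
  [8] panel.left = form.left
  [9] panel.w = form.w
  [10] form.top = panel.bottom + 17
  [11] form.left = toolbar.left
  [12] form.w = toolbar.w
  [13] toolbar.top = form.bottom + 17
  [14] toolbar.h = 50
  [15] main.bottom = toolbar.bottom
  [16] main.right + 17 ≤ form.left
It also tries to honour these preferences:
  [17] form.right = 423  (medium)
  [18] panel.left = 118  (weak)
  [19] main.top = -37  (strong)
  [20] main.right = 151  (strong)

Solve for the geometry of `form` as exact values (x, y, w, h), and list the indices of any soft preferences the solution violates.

1. form.x = 118  [panel.left = form.left]
2. form.w = 287  [panel.w = form.w]
3. form.y = 86  [form.top = panel.bottom + 17]
4. form.h = 176  [toolbar.top = form.bottom + 17]

form = (x=118, y=86, w=287, h=176)
violated soft preferences: 17, 19, 20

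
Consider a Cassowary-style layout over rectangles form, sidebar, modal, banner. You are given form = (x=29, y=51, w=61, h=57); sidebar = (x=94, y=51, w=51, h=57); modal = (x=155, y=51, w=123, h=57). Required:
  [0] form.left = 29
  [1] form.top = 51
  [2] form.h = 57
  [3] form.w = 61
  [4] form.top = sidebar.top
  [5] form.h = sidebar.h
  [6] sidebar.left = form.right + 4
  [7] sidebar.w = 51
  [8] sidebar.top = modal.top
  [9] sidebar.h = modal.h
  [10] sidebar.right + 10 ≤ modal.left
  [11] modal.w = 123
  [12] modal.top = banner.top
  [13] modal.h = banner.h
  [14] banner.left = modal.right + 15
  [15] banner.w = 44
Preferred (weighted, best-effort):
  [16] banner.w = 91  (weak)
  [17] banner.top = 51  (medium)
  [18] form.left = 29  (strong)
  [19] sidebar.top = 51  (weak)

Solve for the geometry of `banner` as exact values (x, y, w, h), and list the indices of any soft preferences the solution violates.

1. banner.y = 51  [modal.top = banner.top]
2. banner.h = 57  [modal.h = banner.h]
3. banner.x = 293  [banner.left = modal.right + 15]
4. banner.w = 44  [banner.w = 44]

banner = (x=293, y=51, w=44, h=57)
violated soft preferences: 16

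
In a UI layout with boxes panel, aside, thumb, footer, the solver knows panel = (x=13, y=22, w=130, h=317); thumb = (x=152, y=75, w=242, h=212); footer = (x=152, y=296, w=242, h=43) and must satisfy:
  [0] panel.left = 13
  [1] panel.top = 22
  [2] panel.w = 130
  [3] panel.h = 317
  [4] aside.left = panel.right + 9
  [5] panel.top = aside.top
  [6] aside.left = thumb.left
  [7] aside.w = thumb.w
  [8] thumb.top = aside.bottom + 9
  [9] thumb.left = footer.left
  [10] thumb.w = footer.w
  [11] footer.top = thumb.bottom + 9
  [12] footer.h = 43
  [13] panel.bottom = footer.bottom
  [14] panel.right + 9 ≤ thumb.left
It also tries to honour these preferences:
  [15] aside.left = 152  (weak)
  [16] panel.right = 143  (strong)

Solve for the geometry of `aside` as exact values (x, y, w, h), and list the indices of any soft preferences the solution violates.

1. aside.x = 152  [aside.left = panel.right + 9]
2. aside.y = 22  [panel.top = aside.top]
3. aside.w = 242  [aside.w = thumb.w]
4. aside.h = 44  [thumb.top = aside.bottom + 9]

aside = (x=152, y=22, w=242, h=44)
violated soft preferences: none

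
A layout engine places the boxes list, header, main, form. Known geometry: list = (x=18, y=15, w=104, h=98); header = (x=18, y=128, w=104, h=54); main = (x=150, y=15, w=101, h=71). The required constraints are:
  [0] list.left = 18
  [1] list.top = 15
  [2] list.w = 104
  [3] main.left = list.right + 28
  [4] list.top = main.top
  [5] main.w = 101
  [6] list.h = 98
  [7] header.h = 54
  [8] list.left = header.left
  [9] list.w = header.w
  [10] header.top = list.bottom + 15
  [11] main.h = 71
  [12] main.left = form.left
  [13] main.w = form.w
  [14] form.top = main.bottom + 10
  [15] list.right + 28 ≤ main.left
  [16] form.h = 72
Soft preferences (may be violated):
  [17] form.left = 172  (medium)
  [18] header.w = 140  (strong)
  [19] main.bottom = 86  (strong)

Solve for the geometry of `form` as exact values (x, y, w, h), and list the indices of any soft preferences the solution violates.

form = (x=150, y=96, w=101, h=72)
violated soft preferences: 17, 18

1. form.x = 150  [main.left = form.left]
2. form.w = 101  [main.w = form.w]
3. form.y = 96  [form.top = main.bottom + 10]
4. form.h = 72  [form.h = 72]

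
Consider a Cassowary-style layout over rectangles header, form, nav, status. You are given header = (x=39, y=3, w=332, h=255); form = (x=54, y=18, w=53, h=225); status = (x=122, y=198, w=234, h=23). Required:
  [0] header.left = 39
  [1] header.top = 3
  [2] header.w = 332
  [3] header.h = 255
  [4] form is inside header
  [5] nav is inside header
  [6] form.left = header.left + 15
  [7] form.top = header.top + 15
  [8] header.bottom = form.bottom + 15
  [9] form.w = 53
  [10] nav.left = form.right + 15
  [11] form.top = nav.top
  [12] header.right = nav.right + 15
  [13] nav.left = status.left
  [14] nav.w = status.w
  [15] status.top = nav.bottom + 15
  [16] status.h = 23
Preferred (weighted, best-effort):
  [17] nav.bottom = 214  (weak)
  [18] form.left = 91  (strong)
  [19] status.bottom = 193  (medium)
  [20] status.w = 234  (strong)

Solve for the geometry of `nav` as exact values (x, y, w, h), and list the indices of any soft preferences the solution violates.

nav = (x=122, y=18, w=234, h=165)
violated soft preferences: 17, 18, 19

1. nav.x = 122  [nav.left = form.right + 15]
2. nav.y = 18  [form.top = nav.top]
3. nav.w = 234  [header.right = nav.right + 15]
4. nav.h = 165  [status.top = nav.bottom + 15]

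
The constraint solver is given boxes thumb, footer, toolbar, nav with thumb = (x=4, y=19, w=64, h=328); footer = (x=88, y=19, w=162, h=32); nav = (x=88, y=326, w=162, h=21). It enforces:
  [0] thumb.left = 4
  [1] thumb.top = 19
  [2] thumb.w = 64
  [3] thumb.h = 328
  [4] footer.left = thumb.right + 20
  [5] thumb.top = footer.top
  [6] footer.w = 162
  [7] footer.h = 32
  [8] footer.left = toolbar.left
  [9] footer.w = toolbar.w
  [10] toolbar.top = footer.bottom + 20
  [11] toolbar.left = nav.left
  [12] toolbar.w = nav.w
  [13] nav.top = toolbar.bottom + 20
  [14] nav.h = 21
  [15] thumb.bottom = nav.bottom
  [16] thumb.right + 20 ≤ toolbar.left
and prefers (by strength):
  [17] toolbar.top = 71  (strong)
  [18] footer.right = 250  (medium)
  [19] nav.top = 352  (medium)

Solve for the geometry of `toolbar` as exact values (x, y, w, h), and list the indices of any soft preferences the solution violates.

toolbar = (x=88, y=71, w=162, h=235)
violated soft preferences: 19

1. toolbar.x = 88  [footer.left = toolbar.left]
2. toolbar.w = 162  [footer.w = toolbar.w]
3. toolbar.y = 71  [toolbar.top = footer.bottom + 20]
4. toolbar.h = 235  [nav.top = toolbar.bottom + 20]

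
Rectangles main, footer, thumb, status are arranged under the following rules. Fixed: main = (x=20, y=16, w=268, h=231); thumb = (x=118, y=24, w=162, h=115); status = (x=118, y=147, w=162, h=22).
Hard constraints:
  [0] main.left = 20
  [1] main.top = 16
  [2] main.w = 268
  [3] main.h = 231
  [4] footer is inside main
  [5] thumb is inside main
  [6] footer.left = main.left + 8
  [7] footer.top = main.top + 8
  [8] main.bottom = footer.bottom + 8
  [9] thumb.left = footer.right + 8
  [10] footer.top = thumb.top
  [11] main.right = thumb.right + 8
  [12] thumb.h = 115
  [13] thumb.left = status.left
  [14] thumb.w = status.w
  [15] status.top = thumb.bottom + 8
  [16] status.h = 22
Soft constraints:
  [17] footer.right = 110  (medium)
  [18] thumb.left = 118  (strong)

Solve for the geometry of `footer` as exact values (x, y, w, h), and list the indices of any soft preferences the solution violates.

footer = (x=28, y=24, w=82, h=215)
violated soft preferences: none

1. footer.x = 28  [footer.left = main.left + 8]
2. footer.y = 24  [footer.top = main.top + 8]
3. footer.h = 215  [main.bottom = footer.bottom + 8]
4. footer.w = 82  [thumb.left = footer.right + 8]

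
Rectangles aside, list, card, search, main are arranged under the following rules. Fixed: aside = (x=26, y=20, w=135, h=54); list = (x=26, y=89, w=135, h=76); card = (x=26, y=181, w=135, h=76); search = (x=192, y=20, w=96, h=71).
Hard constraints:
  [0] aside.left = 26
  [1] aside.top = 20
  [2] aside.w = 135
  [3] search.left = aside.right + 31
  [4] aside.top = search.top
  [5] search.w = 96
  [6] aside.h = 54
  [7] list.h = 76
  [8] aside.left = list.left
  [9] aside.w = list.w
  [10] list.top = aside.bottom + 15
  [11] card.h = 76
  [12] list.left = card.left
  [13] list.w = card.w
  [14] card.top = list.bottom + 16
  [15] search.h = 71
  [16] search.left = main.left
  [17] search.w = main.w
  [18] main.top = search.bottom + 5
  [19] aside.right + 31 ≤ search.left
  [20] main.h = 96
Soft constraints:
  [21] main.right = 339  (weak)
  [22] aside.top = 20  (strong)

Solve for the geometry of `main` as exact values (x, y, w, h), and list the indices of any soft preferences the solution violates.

main = (x=192, y=96, w=96, h=96)
violated soft preferences: 21

1. main.x = 192  [search.left = main.left]
2. main.w = 96  [search.w = main.w]
3. main.y = 96  [main.top = search.bottom + 5]
4. main.h = 96  [main.h = 96]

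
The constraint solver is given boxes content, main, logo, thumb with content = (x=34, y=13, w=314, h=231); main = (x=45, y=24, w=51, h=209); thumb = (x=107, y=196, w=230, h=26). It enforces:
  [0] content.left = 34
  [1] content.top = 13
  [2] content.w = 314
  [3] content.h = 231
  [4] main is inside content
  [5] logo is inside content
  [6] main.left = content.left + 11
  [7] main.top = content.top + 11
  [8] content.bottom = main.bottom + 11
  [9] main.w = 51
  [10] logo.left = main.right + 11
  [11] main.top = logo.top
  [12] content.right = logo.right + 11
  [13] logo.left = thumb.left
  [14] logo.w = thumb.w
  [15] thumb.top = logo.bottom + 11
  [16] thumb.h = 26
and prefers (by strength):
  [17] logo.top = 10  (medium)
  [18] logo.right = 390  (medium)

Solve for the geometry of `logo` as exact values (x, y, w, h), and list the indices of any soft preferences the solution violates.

logo = (x=107, y=24, w=230, h=161)
violated soft preferences: 17, 18

1. logo.x = 107  [logo.left = main.right + 11]
2. logo.y = 24  [main.top = logo.top]
3. logo.w = 230  [content.right = logo.right + 11]
4. logo.h = 161  [thumb.top = logo.bottom + 11]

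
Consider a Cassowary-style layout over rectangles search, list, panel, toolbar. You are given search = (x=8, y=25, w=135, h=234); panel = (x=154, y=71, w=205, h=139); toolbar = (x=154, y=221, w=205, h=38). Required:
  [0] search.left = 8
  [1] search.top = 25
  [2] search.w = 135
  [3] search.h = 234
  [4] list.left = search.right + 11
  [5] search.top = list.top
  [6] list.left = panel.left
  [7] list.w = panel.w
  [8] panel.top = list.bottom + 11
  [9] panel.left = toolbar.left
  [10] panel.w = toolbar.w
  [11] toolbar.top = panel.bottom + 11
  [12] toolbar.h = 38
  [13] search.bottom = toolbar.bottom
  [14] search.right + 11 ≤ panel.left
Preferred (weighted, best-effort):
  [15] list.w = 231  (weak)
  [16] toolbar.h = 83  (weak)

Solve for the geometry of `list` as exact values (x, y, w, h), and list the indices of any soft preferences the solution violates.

list = (x=154, y=25, w=205, h=35)
violated soft preferences: 15, 16

1. list.x = 154  [list.left = search.right + 11]
2. list.y = 25  [search.top = list.top]
3. list.w = 205  [list.w = panel.w]
4. list.h = 35  [panel.top = list.bottom + 11]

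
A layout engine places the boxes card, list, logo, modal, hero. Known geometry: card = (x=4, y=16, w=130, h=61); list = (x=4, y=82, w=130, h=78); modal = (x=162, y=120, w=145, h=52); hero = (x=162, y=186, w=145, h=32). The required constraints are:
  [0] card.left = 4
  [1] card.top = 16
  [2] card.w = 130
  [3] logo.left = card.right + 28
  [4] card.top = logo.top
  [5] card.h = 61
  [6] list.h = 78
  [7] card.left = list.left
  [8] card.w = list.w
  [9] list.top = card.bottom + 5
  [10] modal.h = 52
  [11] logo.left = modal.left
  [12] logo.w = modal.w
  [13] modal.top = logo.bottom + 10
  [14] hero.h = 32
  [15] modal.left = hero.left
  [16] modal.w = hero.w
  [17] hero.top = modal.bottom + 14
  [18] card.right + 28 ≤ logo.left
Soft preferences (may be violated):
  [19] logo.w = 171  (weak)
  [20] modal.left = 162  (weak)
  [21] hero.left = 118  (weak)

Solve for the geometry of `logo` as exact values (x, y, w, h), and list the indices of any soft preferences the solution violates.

1. logo.x = 162  [logo.left = card.right + 28]
2. logo.y = 16  [card.top = logo.top]
3. logo.w = 145  [logo.w = modal.w]
4. logo.h = 94  [modal.top = logo.bottom + 10]

logo = (x=162, y=16, w=145, h=94)
violated soft preferences: 19, 21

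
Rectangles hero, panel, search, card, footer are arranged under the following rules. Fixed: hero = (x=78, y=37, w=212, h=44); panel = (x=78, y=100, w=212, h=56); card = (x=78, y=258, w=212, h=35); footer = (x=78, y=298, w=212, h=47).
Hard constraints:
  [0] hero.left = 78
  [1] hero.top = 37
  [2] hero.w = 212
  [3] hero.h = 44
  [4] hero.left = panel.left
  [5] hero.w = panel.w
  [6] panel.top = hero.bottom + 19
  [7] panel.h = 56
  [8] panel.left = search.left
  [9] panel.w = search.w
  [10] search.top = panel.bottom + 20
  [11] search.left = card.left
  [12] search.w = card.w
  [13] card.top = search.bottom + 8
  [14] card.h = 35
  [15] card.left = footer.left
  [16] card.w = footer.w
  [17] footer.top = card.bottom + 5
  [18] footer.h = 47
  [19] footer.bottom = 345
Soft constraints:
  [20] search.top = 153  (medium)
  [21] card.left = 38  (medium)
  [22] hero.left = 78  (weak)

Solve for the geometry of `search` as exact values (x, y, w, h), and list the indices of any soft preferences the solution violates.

search = (x=78, y=176, w=212, h=74)
violated soft preferences: 20, 21

1. search.x = 78  [panel.left = search.left]
2. search.w = 212  [panel.w = search.w]
3. search.y = 176  [search.top = panel.bottom + 20]
4. search.h = 74  [card.top = search.bottom + 8]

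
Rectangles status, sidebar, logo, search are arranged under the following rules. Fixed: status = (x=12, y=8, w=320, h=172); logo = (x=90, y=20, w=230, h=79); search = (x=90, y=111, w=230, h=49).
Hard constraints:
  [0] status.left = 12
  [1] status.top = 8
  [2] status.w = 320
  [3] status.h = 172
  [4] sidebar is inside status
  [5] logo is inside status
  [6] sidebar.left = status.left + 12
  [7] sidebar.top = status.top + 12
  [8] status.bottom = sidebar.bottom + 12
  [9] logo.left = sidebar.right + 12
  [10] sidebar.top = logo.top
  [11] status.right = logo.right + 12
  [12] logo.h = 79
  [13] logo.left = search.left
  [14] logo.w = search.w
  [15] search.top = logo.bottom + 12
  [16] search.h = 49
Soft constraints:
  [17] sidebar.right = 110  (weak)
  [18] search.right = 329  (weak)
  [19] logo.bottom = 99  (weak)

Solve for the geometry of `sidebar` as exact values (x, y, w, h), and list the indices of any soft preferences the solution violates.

sidebar = (x=24, y=20, w=54, h=148)
violated soft preferences: 17, 18

1. sidebar.x = 24  [sidebar.left = status.left + 12]
2. sidebar.y = 20  [sidebar.top = status.top + 12]
3. sidebar.h = 148  [status.bottom = sidebar.bottom + 12]
4. sidebar.w = 54  [logo.left = sidebar.right + 12]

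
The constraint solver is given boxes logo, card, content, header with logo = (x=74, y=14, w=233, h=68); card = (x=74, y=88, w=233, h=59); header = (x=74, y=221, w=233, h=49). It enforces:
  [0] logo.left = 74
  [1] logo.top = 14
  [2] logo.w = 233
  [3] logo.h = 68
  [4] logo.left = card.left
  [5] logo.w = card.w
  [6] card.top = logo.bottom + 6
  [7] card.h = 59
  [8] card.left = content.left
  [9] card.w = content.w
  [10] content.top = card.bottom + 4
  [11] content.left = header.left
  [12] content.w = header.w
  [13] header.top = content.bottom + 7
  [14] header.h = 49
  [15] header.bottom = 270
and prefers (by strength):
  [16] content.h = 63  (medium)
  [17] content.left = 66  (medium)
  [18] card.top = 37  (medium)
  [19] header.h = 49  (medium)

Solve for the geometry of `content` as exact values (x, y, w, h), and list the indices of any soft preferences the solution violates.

content = (x=74, y=151, w=233, h=63)
violated soft preferences: 17, 18

1. content.x = 74  [card.left = content.left]
2. content.w = 233  [card.w = content.w]
3. content.y = 151  [content.top = card.bottom + 4]
4. content.h = 63  [header.top = content.bottom + 7]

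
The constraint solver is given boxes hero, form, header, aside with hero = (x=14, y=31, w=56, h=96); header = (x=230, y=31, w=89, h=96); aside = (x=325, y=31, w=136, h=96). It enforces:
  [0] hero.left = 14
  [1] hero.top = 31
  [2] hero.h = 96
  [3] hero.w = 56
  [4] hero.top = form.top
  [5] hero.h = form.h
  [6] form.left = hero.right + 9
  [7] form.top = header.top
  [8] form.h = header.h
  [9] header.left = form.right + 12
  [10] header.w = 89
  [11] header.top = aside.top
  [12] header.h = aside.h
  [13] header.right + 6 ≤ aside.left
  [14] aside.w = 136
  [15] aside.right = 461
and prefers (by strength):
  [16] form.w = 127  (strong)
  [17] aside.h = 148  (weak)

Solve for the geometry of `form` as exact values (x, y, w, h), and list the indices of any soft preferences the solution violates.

1. form.y = 31  [hero.top = form.top]
2. form.h = 96  [hero.h = form.h]
3. form.x = 79  [form.left = hero.right + 9]
4. form.w = 139  [header.left = form.right + 12]

form = (x=79, y=31, w=139, h=96)
violated soft preferences: 16, 17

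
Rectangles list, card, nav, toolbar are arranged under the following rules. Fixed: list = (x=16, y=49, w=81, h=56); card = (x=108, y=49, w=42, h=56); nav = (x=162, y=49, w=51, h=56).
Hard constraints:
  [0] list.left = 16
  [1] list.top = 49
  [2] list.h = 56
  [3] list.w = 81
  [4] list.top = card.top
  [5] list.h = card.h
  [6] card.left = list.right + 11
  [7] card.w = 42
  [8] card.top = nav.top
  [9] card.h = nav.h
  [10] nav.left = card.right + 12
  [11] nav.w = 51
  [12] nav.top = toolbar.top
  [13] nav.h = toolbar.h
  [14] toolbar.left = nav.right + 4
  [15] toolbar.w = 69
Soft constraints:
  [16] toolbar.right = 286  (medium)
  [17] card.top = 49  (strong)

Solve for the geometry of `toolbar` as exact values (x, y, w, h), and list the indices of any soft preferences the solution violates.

toolbar = (x=217, y=49, w=69, h=56)
violated soft preferences: none

1. toolbar.y = 49  [nav.top = toolbar.top]
2. toolbar.h = 56  [nav.h = toolbar.h]
3. toolbar.x = 217  [toolbar.left = nav.right + 4]
4. toolbar.w = 69  [toolbar.w = 69]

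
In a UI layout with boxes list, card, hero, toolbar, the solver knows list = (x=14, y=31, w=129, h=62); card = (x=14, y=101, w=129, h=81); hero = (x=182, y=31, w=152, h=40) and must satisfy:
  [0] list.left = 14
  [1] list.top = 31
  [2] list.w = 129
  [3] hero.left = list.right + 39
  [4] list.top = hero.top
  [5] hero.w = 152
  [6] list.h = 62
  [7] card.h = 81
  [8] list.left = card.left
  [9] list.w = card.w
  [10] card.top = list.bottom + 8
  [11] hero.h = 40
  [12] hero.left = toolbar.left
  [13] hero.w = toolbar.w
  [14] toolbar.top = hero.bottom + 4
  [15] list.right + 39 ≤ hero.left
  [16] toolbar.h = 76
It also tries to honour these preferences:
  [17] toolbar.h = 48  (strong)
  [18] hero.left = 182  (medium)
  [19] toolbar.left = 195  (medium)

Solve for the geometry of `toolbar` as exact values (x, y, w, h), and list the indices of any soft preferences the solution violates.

1. toolbar.x = 182  [hero.left = toolbar.left]
2. toolbar.w = 152  [hero.w = toolbar.w]
3. toolbar.y = 75  [toolbar.top = hero.bottom + 4]
4. toolbar.h = 76  [toolbar.h = 76]

toolbar = (x=182, y=75, w=152, h=76)
violated soft preferences: 17, 19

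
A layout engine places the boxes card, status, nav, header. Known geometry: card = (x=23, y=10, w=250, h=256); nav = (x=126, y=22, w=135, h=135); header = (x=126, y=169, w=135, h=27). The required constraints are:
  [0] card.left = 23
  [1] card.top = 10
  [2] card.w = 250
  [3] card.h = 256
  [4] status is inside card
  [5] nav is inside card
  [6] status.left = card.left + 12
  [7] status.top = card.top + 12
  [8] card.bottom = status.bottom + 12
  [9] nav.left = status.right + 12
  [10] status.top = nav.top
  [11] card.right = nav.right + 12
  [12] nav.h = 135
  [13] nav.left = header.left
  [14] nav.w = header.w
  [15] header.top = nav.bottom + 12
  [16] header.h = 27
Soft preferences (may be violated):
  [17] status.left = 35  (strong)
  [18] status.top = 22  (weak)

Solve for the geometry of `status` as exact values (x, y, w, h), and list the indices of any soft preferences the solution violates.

1. status.x = 35  [status.left = card.left + 12]
2. status.y = 22  [status.top = card.top + 12]
3. status.h = 232  [card.bottom = status.bottom + 12]
4. status.w = 79  [nav.left = status.right + 12]

status = (x=35, y=22, w=79, h=232)
violated soft preferences: none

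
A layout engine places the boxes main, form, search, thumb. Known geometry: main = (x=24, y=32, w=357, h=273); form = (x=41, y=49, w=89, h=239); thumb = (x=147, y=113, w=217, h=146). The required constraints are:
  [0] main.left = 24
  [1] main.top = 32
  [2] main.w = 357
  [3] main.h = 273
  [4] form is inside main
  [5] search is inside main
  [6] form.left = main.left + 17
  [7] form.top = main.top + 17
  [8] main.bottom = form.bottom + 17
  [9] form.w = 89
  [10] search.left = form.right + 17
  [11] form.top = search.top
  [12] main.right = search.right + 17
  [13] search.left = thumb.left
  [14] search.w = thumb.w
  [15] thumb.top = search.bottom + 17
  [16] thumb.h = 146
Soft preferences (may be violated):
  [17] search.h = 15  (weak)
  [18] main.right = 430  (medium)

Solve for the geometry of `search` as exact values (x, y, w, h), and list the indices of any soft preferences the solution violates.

1. search.x = 147  [search.left = form.right + 17]
2. search.y = 49  [form.top = search.top]
3. search.w = 217  [main.right = search.right + 17]
4. search.h = 47  [thumb.top = search.bottom + 17]

search = (x=147, y=49, w=217, h=47)
violated soft preferences: 17, 18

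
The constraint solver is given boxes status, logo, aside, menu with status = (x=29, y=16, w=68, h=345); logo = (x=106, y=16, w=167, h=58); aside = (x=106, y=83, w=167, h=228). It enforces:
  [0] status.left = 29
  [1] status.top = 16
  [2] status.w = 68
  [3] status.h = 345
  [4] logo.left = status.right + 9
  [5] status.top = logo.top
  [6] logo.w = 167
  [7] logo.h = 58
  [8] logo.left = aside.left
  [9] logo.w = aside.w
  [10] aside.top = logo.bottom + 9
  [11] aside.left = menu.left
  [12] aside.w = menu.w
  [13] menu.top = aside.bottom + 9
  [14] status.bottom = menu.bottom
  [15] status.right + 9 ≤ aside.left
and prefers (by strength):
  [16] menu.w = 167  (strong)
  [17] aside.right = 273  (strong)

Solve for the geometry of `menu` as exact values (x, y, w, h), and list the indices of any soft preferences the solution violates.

menu = (x=106, y=320, w=167, h=41)
violated soft preferences: none

1. menu.x = 106  [aside.left = menu.left]
2. menu.w = 167  [aside.w = menu.w]
3. menu.y = 320  [menu.top = aside.bottom + 9]
4. menu.h = 41  [status.bottom = menu.bottom]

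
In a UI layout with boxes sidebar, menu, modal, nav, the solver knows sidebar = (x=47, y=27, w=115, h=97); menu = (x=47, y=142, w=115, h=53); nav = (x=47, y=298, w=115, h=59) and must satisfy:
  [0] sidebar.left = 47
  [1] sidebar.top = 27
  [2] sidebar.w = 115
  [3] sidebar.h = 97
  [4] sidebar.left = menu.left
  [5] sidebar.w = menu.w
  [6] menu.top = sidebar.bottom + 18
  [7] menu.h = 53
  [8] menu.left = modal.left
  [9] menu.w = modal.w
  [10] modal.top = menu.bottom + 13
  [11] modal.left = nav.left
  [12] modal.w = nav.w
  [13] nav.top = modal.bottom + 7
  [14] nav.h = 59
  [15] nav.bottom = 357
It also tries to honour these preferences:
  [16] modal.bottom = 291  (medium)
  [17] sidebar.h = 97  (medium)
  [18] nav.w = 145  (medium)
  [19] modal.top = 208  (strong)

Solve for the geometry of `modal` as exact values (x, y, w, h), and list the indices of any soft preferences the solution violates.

modal = (x=47, y=208, w=115, h=83)
violated soft preferences: 18

1. modal.x = 47  [menu.left = modal.left]
2. modal.w = 115  [menu.w = modal.w]
3. modal.y = 208  [modal.top = menu.bottom + 13]
4. modal.h = 83  [nav.top = modal.bottom + 7]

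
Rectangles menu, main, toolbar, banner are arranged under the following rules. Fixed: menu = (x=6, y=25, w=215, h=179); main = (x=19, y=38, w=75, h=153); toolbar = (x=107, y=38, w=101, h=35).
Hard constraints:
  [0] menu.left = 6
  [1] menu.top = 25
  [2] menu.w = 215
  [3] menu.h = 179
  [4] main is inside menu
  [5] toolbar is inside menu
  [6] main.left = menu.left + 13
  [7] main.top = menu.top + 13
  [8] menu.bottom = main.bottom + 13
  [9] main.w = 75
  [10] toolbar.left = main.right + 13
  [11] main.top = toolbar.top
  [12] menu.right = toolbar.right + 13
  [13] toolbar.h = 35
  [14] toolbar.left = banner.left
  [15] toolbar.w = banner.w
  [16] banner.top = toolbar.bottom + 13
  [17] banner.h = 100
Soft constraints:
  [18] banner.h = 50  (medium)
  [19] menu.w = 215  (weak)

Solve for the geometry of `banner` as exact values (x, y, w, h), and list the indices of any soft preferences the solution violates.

banner = (x=107, y=86, w=101, h=100)
violated soft preferences: 18

1. banner.x = 107  [toolbar.left = banner.left]
2. banner.w = 101  [toolbar.w = banner.w]
3. banner.y = 86  [banner.top = toolbar.bottom + 13]
4. banner.h = 100  [banner.h = 100]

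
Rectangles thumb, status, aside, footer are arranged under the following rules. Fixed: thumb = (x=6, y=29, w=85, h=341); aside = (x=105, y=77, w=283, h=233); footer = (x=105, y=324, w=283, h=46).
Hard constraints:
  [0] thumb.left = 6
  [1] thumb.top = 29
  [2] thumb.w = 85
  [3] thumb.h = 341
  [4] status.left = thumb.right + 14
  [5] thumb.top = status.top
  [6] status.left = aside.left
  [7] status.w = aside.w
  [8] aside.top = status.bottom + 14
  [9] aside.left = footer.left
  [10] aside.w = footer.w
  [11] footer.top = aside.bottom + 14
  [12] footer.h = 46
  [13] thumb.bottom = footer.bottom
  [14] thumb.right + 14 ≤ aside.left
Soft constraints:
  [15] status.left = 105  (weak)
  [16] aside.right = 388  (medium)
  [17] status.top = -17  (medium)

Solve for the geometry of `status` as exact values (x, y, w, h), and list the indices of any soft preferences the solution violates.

1. status.x = 105  [status.left = thumb.right + 14]
2. status.y = 29  [thumb.top = status.top]
3. status.w = 283  [status.w = aside.w]
4. status.h = 34  [aside.top = status.bottom + 14]

status = (x=105, y=29, w=283, h=34)
violated soft preferences: 17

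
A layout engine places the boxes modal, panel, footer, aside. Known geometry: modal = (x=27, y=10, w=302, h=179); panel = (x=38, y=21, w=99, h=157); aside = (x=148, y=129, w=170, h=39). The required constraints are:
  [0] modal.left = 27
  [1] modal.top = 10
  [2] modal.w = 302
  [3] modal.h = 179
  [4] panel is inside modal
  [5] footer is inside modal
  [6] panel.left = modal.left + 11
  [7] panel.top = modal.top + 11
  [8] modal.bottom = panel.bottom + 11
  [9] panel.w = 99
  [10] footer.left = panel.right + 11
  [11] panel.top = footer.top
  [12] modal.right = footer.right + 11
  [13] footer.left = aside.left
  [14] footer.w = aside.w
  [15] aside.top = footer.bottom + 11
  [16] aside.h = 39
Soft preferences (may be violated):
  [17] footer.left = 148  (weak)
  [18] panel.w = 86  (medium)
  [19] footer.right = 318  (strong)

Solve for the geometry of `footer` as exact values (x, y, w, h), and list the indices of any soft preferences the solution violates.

footer = (x=148, y=21, w=170, h=97)
violated soft preferences: 18

1. footer.x = 148  [footer.left = panel.right + 11]
2. footer.y = 21  [panel.top = footer.top]
3. footer.w = 170  [modal.right = footer.right + 11]
4. footer.h = 97  [aside.top = footer.bottom + 11]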